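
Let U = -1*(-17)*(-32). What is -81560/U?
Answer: 10195/68 ≈ 149.93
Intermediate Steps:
U = -544 (U = 17*(-32) = -544)
-81560/U = -81560/(-544) = -81560*(-1/544) = 10195/68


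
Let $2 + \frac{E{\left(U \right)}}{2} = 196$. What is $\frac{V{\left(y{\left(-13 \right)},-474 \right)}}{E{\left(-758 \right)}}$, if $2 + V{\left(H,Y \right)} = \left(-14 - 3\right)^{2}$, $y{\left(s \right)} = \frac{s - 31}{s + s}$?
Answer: $\frac{287}{388} \approx 0.73969$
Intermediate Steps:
$E{\left(U \right)} = 388$ ($E{\left(U \right)} = -4 + 2 \cdot 196 = -4 + 392 = 388$)
$y{\left(s \right)} = \frac{-31 + s}{2 s}$
$V{\left(H,Y \right)} = 287$ ($V{\left(H,Y \right)} = -2 + \left(-14 - 3\right)^{2} = -2 + \left(-17\right)^{2} = -2 + 289 = 287$)
$\frac{V{\left(y{\left(-13 \right)},-474 \right)}}{E{\left(-758 \right)}} = \frac{287}{388}$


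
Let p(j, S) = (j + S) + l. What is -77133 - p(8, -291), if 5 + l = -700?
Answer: -76145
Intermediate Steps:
l = -705 (l = -5 - 700 = -705)
p(j, S) = -705 + S + j (p(j, S) = (j + S) - 705 = (S + j) - 705 = -705 + S + j)
-77133 - p(8, -291) = -77133 - (-705 - 291 + 8) = -77133 - 1*(-988) = -77133 + 988 = -76145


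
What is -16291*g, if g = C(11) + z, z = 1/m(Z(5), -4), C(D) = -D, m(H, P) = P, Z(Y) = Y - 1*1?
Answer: 733095/4 ≈ 1.8327e+5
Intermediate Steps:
Z(Y) = -1 + Y (Z(Y) = Y - 1 = -1 + Y)
z = -1/4 (z = 1/(-4) = -1/4 ≈ -0.25000)
g = -45/4 (g = -1*11 - 1/4 = -11 - 1/4 = -45/4 ≈ -11.250)
-16291*g = -16291*(-45/4) = 733095/4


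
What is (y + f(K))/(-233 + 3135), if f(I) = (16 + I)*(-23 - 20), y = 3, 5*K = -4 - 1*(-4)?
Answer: -685/2902 ≈ -0.23604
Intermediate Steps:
K = 0 (K = (-4 - 1*(-4))/5 = (-4 + 4)/5 = (1/5)*0 = 0)
f(I) = -688 - 43*I (f(I) = (16 + I)*(-43) = -688 - 43*I)
(y + f(K))/(-233 + 3135) = (3 + (-688 - 43*0))/(-233 + 3135) = (3 + (-688 + 0))/2902 = (3 - 688)*(1/2902) = -685*1/2902 = -685/2902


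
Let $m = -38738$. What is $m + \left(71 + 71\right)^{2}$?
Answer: $-18574$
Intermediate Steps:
$m + \left(71 + 71\right)^{2} = -38738 + \left(71 + 71\right)^{2} = -38738 + 142^{2} = -38738 + 20164 = -18574$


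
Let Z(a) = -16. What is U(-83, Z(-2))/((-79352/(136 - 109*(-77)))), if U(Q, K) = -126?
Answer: 76761/5668 ≈ 13.543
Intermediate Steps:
U(-83, Z(-2))/((-79352/(136 - 109*(-77)))) = -126/((-79352/(136 - 109*(-77)))) = -126/((-79352/(136 + 8393))) = -126/((-79352/8529)) = -126/((-79352*1/8529)) = -126/(-79352/8529) = -126*(-8529/79352) = 76761/5668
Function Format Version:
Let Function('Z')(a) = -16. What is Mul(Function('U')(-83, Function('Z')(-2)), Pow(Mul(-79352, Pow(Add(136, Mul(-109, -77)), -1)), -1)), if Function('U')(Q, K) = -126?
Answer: Rational(76761, 5668) ≈ 13.543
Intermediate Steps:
Mul(Function('U')(-83, Function('Z')(-2)), Pow(Mul(-79352, Pow(Add(136, Mul(-109, -77)), -1)), -1)) = Mul(-126, Pow(Mul(-79352, Pow(Add(136, Mul(-109, -77)), -1)), -1)) = Mul(-126, Pow(Mul(-79352, Pow(Add(136, 8393), -1)), -1)) = Mul(-126, Pow(Mul(-79352, Pow(8529, -1)), -1)) = Mul(-126, Pow(Mul(-79352, Rational(1, 8529)), -1)) = Mul(-126, Pow(Rational(-79352, 8529), -1)) = Mul(-126, Rational(-8529, 79352)) = Rational(76761, 5668)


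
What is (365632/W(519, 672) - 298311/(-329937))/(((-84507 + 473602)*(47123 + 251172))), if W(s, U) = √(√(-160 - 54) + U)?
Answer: 99437/12764722865796475 + 365632/(116065093025*√(672 + I*√214)) ≈ 1.2151e-7 - 1.3223e-9*I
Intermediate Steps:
W(s, U) = √(U + I*√214) (W(s, U) = √(√(-214) + U) = √(I*√214 + U) = √(U + I*√214))
(365632/W(519, 672) - 298311/(-329937))/(((-84507 + 473602)*(47123 + 251172))) = (365632/(√(672 + I*√214)) - 298311/(-329937))/(((-84507 + 473602)*(47123 + 251172))) = (365632/√(672 + I*√214) - 298311*(-1/329937))/((389095*298295)) = (365632/√(672 + I*√214) + 99437/109979)/116065093025 = (99437/109979 + 365632/√(672 + I*√214))*(1/116065093025) = 99437/12764722865796475 + 365632/(116065093025*√(672 + I*√214))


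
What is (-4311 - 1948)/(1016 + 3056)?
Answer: -6259/4072 ≈ -1.5371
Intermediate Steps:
(-4311 - 1948)/(1016 + 3056) = -6259/4072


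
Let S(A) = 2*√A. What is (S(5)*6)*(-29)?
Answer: -348*√5 ≈ -778.15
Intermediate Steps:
(S(5)*6)*(-29) = ((2*√5)*6)*(-29) = (12*√5)*(-29) = -348*√5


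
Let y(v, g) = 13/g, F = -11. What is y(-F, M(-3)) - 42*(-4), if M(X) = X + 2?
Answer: 155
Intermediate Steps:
M(X) = 2 + X
y(-F, M(-3)) - 42*(-4) = 13/(2 - 3) - 42*(-4) = 13/(-1) - 1*(-168) = 13*(-1) + 168 = -13 + 168 = 155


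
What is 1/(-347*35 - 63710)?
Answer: -1/75855 ≈ -1.3183e-5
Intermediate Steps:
1/(-347*35 - 63710) = 1/(-12145 - 63710) = 1/(-75855) = -1/75855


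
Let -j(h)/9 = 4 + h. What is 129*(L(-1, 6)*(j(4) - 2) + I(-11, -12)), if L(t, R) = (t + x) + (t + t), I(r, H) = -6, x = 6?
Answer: -29412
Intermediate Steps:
j(h) = -36 - 9*h (j(h) = -9*(4 + h) = -36 - 9*h)
L(t, R) = 6 + 3*t (L(t, R) = (t + 6) + (t + t) = (6 + t) + 2*t = 6 + 3*t)
129*(L(-1, 6)*(j(4) - 2) + I(-11, -12)) = 129*((6 + 3*(-1))*((-36 - 9*4) - 2) - 6) = 129*((6 - 3)*((-36 - 36) - 2) - 6) = 129*(3*(-72 - 2) - 6) = 129*(3*(-74) - 6) = 129*(-222 - 6) = 129*(-228) = -29412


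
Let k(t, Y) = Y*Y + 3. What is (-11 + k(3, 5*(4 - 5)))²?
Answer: 289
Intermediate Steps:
k(t, Y) = 3 + Y² (k(t, Y) = Y² + 3 = 3 + Y²)
(-11 + k(3, 5*(4 - 5)))² = (-11 + (3 + (5*(4 - 5))²))² = (-11 + (3 + (5*(-1))²))² = (-11 + (3 + (-5)²))² = (-11 + (3 + 25))² = (-11 + 28)² = 17² = 289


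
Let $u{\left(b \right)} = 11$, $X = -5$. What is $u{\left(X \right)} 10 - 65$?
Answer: $45$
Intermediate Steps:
$u{\left(X \right)} 10 - 65 = 11 \cdot 10 - 65 = 110 - 65 = 45$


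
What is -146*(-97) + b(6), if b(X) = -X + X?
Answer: 14162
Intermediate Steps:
b(X) = 0
-146*(-97) + b(6) = -146*(-97) + 0 = 14162 + 0 = 14162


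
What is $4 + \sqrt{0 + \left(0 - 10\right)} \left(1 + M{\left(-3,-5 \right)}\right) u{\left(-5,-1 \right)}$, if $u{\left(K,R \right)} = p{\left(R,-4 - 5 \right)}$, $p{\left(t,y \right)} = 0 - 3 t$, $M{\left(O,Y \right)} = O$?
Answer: $4 - 6 i \sqrt{10} \approx 4.0 - 18.974 i$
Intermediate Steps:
$p{\left(t,y \right)} = - 3 t$
$u{\left(K,R \right)} = - 3 R$
$4 + \sqrt{0 + \left(0 - 10\right)} \left(1 + M{\left(-3,-5 \right)}\right) u{\left(-5,-1 \right)} = 4 + \sqrt{0 + \left(0 - 10\right)} \left(1 - 3\right) \left(\left(-3\right) \left(-1\right)\right) = 4 + \sqrt{0 + \left(0 - 10\right)} \left(\left(-2\right) 3\right) = 4 + \sqrt{0 - 10} \left(-6\right) = 4 + \sqrt{-10} \left(-6\right) = 4 + i \sqrt{10} \left(-6\right) = 4 - 6 i \sqrt{10}$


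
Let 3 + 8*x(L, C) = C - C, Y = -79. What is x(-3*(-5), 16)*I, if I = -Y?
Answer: -237/8 ≈ -29.625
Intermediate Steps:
I = 79 (I = -1*(-79) = 79)
x(L, C) = -3/8 (x(L, C) = -3/8 + (C - C)/8 = -3/8 + (⅛)*0 = -3/8 + 0 = -3/8)
x(-3*(-5), 16)*I = -3/8*79 = -237/8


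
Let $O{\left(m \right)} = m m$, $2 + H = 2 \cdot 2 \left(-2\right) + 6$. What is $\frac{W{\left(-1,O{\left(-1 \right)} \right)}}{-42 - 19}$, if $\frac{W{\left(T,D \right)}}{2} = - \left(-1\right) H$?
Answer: $\frac{8}{61} \approx 0.13115$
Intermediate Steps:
$H = -4$ ($H = -2 + \left(2 \cdot 2 \left(-2\right) + 6\right) = -2 + \left(2 \left(-4\right) + 6\right) = -2 + \left(-8 + 6\right) = -2 - 2 = -4$)
$O{\left(m \right)} = m^{2}$
$W{\left(T,D \right)} = -8$ ($W{\left(T,D \right)} = 2 \left(- \left(-1\right) \left(-4\right)\right) = 2 \left(\left(-1\right) 4\right) = 2 \left(-4\right) = -8$)
$\frac{W{\left(-1,O{\left(-1 \right)} \right)}}{-42 - 19} = - \frac{8}{-42 - 19} = - \frac{8}{-61} = \left(-8\right) \left(- \frac{1}{61}\right) = \frac{8}{61}$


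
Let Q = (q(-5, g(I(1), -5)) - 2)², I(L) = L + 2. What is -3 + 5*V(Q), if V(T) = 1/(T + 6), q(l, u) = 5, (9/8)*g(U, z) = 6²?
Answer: -8/3 ≈ -2.6667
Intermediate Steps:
I(L) = 2 + L
g(U, z) = 32 (g(U, z) = (8/9)*6² = (8/9)*36 = 32)
Q = 9 (Q = (5 - 2)² = 3² = 9)
V(T) = 1/(6 + T)
-3 + 5*V(Q) = -3 + 5/(6 + 9) = -3 + 5/15 = -3 + 5*(1/15) = -3 + ⅓ = -8/3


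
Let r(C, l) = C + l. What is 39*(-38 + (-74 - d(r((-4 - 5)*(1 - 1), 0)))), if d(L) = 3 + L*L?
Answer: -4485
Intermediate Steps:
d(L) = 3 + L**2
39*(-38 + (-74 - d(r((-4 - 5)*(1 - 1), 0)))) = 39*(-38 + (-74 - (3 + ((-4 - 5)*(1 - 1) + 0)**2))) = 39*(-38 + (-74 - (3 + (-9*0 + 0)**2))) = 39*(-38 + (-74 - (3 + (0 + 0)**2))) = 39*(-38 + (-74 - (3 + 0**2))) = 39*(-38 + (-74 - (3 + 0))) = 39*(-38 + (-74 - 1*3)) = 39*(-38 + (-74 - 3)) = 39*(-38 - 77) = 39*(-115) = -4485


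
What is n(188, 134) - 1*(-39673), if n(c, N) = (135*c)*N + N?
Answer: 3440727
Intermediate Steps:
n(c, N) = N + 135*N*c (n(c, N) = 135*N*c + N = N + 135*N*c)
n(188, 134) - 1*(-39673) = 134*(1 + 135*188) - 1*(-39673) = 134*(1 + 25380) + 39673 = 134*25381 + 39673 = 3401054 + 39673 = 3440727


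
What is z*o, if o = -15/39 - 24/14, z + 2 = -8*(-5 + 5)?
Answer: 382/91 ≈ 4.1978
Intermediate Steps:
z = -2 (z = -2 - 8*(-5 + 5) = -2 - 8*0 = -2 + 0 = -2)
o = -191/91 (o = -15*1/39 - 24*1/14 = -5/13 - 12/7 = -191/91 ≈ -2.0989)
z*o = -2*(-191/91) = 382/91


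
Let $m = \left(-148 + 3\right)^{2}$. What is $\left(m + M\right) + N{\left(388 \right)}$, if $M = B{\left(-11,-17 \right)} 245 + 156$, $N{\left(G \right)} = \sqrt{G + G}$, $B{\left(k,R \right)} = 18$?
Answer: $25591 + 2 \sqrt{194} \approx 25619.0$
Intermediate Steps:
$N{\left(G \right)} = \sqrt{2} \sqrt{G}$ ($N{\left(G \right)} = \sqrt{2 G} = \sqrt{2} \sqrt{G}$)
$m = 21025$ ($m = \left(-145\right)^{2} = 21025$)
$M = 4566$ ($M = 18 \cdot 245 + 156 = 4410 + 156 = 4566$)
$\left(m + M\right) + N{\left(388 \right)} = \left(21025 + 4566\right) + \sqrt{2} \sqrt{388} = 25591 + \sqrt{2} \cdot 2 \sqrt{97} = 25591 + 2 \sqrt{194}$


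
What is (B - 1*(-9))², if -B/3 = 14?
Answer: 1089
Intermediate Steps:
B = -42 (B = -3*14 = -42)
(B - 1*(-9))² = (-42 - 1*(-9))² = (-42 + 9)² = (-33)² = 1089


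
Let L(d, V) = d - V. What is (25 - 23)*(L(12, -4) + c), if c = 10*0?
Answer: 32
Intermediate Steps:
c = 0
(25 - 23)*(L(12, -4) + c) = (25 - 23)*((12 - 1*(-4)) + 0) = 2*((12 + 4) + 0) = 2*(16 + 0) = 2*16 = 32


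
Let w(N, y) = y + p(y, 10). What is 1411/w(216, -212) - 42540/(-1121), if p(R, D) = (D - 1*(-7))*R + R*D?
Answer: 250935709/6654256 ≈ 37.711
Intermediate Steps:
p(R, D) = D*R + R*(7 + D) (p(R, D) = (D + 7)*R + D*R = (7 + D)*R + D*R = R*(7 + D) + D*R = D*R + R*(7 + D))
w(N, y) = 28*y (w(N, y) = y + y*(7 + 2*10) = y + y*(7 + 20) = y + y*27 = y + 27*y = 28*y)
1411/w(216, -212) - 42540/(-1121) = 1411/((28*(-212))) - 42540/(-1121) = 1411/(-5936) - 42540*(-1/1121) = 1411*(-1/5936) + 42540/1121 = -1411/5936 + 42540/1121 = 250935709/6654256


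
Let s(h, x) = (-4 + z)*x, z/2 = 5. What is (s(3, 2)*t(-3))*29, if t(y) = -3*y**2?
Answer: -9396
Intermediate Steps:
z = 10 (z = 2*5 = 10)
s(h, x) = 6*x (s(h, x) = (-4 + 10)*x = 6*x)
(s(3, 2)*t(-3))*29 = ((6*2)*(-3*(-3)**2))*29 = (12*(-3*9))*29 = (12*(-27))*29 = -324*29 = -9396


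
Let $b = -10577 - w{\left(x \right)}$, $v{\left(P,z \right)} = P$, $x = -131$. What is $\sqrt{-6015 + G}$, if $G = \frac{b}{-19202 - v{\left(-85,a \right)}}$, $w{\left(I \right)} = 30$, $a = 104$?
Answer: $\frac{2 i \sqrt{549509313829}}{19117} \approx 77.553 i$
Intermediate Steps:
$b = -10607$ ($b = -10577 - 30 = -10607$)
$G = \frac{10607}{19117}$ ($G = - \frac{10607}{-19202 - -85} = - \frac{10607}{-19202 + 85} = - \frac{10607}{-19117} = \left(-10607\right) \left(- \frac{1}{19117}\right) = \frac{10607}{19117} \approx 0.55485$)
$\sqrt{-6015 + G} = \sqrt{-6015 + \frac{10607}{19117}} = \sqrt{- \frac{114978148}{19117}} = \frac{2 i \sqrt{549509313829}}{19117}$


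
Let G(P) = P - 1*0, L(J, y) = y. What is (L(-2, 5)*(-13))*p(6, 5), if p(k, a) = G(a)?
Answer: -325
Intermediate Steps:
G(P) = P (G(P) = P + 0 = P)
p(k, a) = a
(L(-2, 5)*(-13))*p(6, 5) = (5*(-13))*5 = -65*5 = -325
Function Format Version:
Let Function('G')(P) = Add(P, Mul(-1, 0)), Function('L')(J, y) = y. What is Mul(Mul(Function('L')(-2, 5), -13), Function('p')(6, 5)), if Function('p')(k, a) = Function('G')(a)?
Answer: -325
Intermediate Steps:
Function('G')(P) = P (Function('G')(P) = Add(P, 0) = P)
Function('p')(k, a) = a
Mul(Mul(Function('L')(-2, 5), -13), Function('p')(6, 5)) = Mul(Mul(5, -13), 5) = Mul(-65, 5) = -325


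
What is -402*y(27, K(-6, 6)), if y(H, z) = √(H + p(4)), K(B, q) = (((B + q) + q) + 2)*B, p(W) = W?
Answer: -402*√31 ≈ -2238.2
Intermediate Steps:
K(B, q) = B*(2 + B + 2*q) (K(B, q) = ((B + 2*q) + 2)*B = (2 + B + 2*q)*B = B*(2 + B + 2*q))
y(H, z) = √(4 + H) (y(H, z) = √(H + 4) = √(4 + H))
-402*y(27, K(-6, 6)) = -402*√(4 + 27) = -402*√31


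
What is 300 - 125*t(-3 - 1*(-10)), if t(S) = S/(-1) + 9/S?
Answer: 7100/7 ≈ 1014.3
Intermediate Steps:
t(S) = -S + 9/S (t(S) = S*(-1) + 9/S = -S + 9/S)
300 - 125*t(-3 - 1*(-10)) = 300 - 125*(-(-3 - 1*(-10)) + 9/(-3 - 1*(-10))) = 300 - 125*(-(-3 + 10) + 9/(-3 + 10)) = 300 - 125*(-1*7 + 9/7) = 300 - 125*(-7 + 9*(1/7)) = 300 - 125*(-7 + 9/7) = 300 - 125*(-40/7) = 300 + 5000/7 = 7100/7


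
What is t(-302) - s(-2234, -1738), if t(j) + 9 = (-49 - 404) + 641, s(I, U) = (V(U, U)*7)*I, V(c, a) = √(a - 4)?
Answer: 179 + 15638*I*√1742 ≈ 179.0 + 6.5269e+5*I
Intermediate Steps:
V(c, a) = √(-4 + a)
s(I, U) = 7*I*√(-4 + U) (s(I, U) = (√(-4 + U)*7)*I = (7*√(-4 + U))*I = 7*I*√(-4 + U))
t(j) = 179 (t(j) = -9 + ((-49 - 404) + 641) = -9 + (-453 + 641) = -9 + 188 = 179)
t(-302) - s(-2234, -1738) = 179 - 7*(-2234)*√(-4 - 1738) = 179 - 7*(-2234)*√(-1742) = 179 - 7*(-2234)*I*√1742 = 179 - (-15638)*I*√1742 = 179 + 15638*I*√1742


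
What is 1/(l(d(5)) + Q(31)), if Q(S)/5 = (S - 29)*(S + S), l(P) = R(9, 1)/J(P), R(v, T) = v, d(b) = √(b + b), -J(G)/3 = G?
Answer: 6200/3843991 + 3*√10/3843991 ≈ 0.0016154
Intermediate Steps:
J(G) = -3*G
d(b) = √2*√b (d(b) = √(2*b) = √2*√b)
l(P) = -3/P (l(P) = 9/((-3*P)) = 9*(-1/(3*P)) = -3/P)
Q(S) = 10*S*(-29 + S) (Q(S) = 5*((S - 29)*(S + S)) = 5*((-29 + S)*(2*S)) = 5*(2*S*(-29 + S)) = 10*S*(-29 + S))
1/(l(d(5)) + Q(31)) = 1/(-3*√10/10 + 10*31*(-29 + 31)) = 1/(-3*√10/10 + 10*31*2) = 1/(-3*√10/10 + 620) = 1/(620 - 3*√10/10)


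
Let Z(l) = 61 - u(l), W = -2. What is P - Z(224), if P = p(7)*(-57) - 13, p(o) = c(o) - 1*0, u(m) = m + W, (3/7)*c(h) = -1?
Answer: 281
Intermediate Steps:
c(h) = -7/3 (c(h) = (7/3)*(-1) = -7/3)
u(m) = -2 + m (u(m) = m - 2 = -2 + m)
p(o) = -7/3 (p(o) = -7/3 - 1*0 = -7/3 + 0 = -7/3)
Z(l) = 63 - l (Z(l) = 61 - (-2 + l) = 61 + (2 - l) = 63 - l)
P = 120 (P = -7/3*(-57) - 13 = 133 - 13 = 120)
P - Z(224) = 120 - (63 - 1*224) = 120 - (63 - 224) = 120 - 1*(-161) = 120 + 161 = 281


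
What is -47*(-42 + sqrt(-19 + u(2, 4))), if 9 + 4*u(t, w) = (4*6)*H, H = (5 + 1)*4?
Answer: 1974 - 47*sqrt(491)/2 ≈ 1453.3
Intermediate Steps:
H = 24 (H = 6*4 = 24)
u(t, w) = 567/4 (u(t, w) = -9/4 + ((4*6)*24)/4 = -9/4 + (24*24)/4 = -9/4 + (1/4)*576 = -9/4 + 144 = 567/4)
-47*(-42 + sqrt(-19 + u(2, 4))) = -47*(-42 + sqrt(-19 + 567/4)) = -47*(-42 + sqrt(491/4)) = -47*(-42 + sqrt(491)/2) = 1974 - 47*sqrt(491)/2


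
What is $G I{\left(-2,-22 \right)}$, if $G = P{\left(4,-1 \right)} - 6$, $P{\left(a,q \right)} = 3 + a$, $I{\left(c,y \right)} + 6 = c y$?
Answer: $38$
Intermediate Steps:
$I{\left(c,y \right)} = -6 + c y$
$G = 1$ ($G = \left(3 + 4\right) - 6 = 7 - 6 = 1$)
$G I{\left(-2,-22 \right)} = 1 \left(-6 - -44\right) = 1 \left(-6 + 44\right) = 1 \cdot 38 = 38$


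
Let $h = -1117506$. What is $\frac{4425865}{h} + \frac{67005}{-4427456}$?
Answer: $- \frac{9835100519485}{2473854322368} \approx -3.9756$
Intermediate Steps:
$\frac{4425865}{h} + \frac{67005}{-4427456} = \frac{4425865}{-1117506} + \frac{67005}{-4427456} = 4425865 \left(- \frac{1}{1117506}\right) + 67005 \left(- \frac{1}{4427456}\right) = - \frac{4425865}{1117506} - \frac{67005}{4427456} = - \frac{9835100519485}{2473854322368}$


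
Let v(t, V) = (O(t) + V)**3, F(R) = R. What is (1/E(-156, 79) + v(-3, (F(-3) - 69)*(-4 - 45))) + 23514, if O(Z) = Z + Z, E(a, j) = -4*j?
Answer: 13805602707191/316 ≈ 4.3689e+10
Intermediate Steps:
O(Z) = 2*Z
v(t, V) = (V + 2*t)**3 (v(t, V) = (2*t + V)**3 = (V + 2*t)**3)
(1/E(-156, 79) + v(-3, (F(-3) - 69)*(-4 - 45))) + 23514 = (1/(-4*79) + ((-3 - 69)*(-4 - 45) + 2*(-3))**3) + 23514 = (1/(-316) + (-72*(-49) - 6)**3) + 23514 = (-1/316 + (3528 - 6)**3) + 23514 = (-1/316 + 3522**3) + 23514 = (-1/316 + 43688592648) + 23514 = 13805595276767/316 + 23514 = 13805602707191/316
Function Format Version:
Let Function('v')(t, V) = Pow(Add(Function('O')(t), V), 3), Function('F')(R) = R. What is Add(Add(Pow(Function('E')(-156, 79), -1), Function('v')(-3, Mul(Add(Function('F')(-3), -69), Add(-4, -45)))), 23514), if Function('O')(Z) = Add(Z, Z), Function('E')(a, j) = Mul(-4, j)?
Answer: Rational(13805602707191, 316) ≈ 4.3689e+10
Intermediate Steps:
Function('O')(Z) = Mul(2, Z)
Function('v')(t, V) = Pow(Add(V, Mul(2, t)), 3) (Function('v')(t, V) = Pow(Add(Mul(2, t), V), 3) = Pow(Add(V, Mul(2, t)), 3))
Add(Add(Pow(Function('E')(-156, 79), -1), Function('v')(-3, Mul(Add(Function('F')(-3), -69), Add(-4, -45)))), 23514) = Add(Add(Pow(Mul(-4, 79), -1), Pow(Add(Mul(Add(-3, -69), Add(-4, -45)), Mul(2, -3)), 3)), 23514) = Add(Add(Pow(-316, -1), Pow(Add(Mul(-72, -49), -6), 3)), 23514) = Add(Add(Rational(-1, 316), Pow(Add(3528, -6), 3)), 23514) = Add(Add(Rational(-1, 316), Pow(3522, 3)), 23514) = Add(Add(Rational(-1, 316), 43688592648), 23514) = Add(Rational(13805595276767, 316), 23514) = Rational(13805602707191, 316)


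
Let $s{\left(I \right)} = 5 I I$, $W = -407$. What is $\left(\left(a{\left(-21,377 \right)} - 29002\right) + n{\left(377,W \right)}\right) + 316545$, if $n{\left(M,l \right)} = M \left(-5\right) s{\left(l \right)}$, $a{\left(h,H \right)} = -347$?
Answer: $-1560954629$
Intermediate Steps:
$s{\left(I \right)} = 5 I^{2}$
$n{\left(M,l \right)} = - 25 M l^{2}$ ($n{\left(M,l \right)} = M \left(-5\right) 5 l^{2} = - 5 M 5 l^{2} = - 25 M l^{2}$)
$\left(\left(a{\left(-21,377 \right)} - 29002\right) + n{\left(377,W \right)}\right) + 316545 = \left(\left(-347 - 29002\right) - 9425 \left(-407\right)^{2}\right) + 316545 = \left(\left(-347 - 29002\right) - 9425 \cdot 165649\right) + 316545 = \left(-29349 - 1561241825\right) + 316545 = -1561271174 + 316545 = -1560954629$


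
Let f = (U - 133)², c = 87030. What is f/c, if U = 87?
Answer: 1058/43515 ≈ 0.024313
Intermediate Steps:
f = 2116 (f = (87 - 133)² = (-46)² = 2116)
f/c = 2116/87030 = 2116*(1/87030) = 1058/43515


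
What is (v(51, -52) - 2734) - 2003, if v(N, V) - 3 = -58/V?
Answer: -123055/26 ≈ -4732.9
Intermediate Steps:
v(N, V) = 3 - 58/V
(v(51, -52) - 2734) - 2003 = ((3 - 58/(-52)) - 2734) - 2003 = ((3 - 58*(-1/52)) - 2734) - 2003 = ((3 + 29/26) - 2734) - 2003 = (107/26 - 2734) - 2003 = -70977/26 - 2003 = -123055/26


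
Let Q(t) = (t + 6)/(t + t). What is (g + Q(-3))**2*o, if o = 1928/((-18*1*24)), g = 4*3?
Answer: -127489/216 ≈ -590.23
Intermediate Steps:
Q(t) = (6 + t)/(2*t) (Q(t) = (6 + t)/((2*t)) = (6 + t)*(1/(2*t)) = (6 + t)/(2*t))
g = 12
o = -241/54 (o = 1928/((-18*24)) = 1928/(-432) = 1928*(-1/432) = -241/54 ≈ -4.4630)
(g + Q(-3))**2*o = (12 + (1/2)*(6 - 3)/(-3))**2*(-241/54) = (12 + (1/2)*(-1/3)*3)**2*(-241/54) = (12 - 1/2)**2*(-241/54) = (23/2)**2*(-241/54) = (529/4)*(-241/54) = -127489/216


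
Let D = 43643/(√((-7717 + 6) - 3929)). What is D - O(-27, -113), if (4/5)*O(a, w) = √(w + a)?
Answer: I*(-43643*√2910 - 14550*√35)/5820 ≈ -419.31*I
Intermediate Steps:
O(a, w) = 5*√(a + w)/4 (O(a, w) = 5*√(w + a)/4 = 5*√(a + w)/4)
D = -43643*I*√2910/5820 (D = 43643/(√(-7711 - 3929)) = 43643/(√(-11640)) = 43643/((2*I*√2910)) = 43643*(-I*√2910/5820) = -43643*I*√2910/5820 ≈ -404.52*I)
D - O(-27, -113) = -43643*I*√2910/5820 - 5*√(-27 - 113)/4 = -43643*I*√2910/5820 - 5*√(-140)/4 = -43643*I*√2910/5820 - 5*2*I*√35/4 = -43643*I*√2910/5820 - 5*I*√35/2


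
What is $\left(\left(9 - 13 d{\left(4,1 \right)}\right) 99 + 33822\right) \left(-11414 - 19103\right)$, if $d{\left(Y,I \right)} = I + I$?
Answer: $-980785863$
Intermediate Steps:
$d{\left(Y,I \right)} = 2 I$
$\left(\left(9 - 13 d{\left(4,1 \right)}\right) 99 + 33822\right) \left(-11414 - 19103\right) = \left(\left(9 - 13 \cdot 2 \cdot 1\right) 99 + 33822\right) \left(-11414 - 19103\right) = \left(\left(9 - 26\right) 99 + 33822\right) \left(-30517\right) = \left(\left(-17\right) 99 + 33822\right) \left(-30517\right) = \left(-1683 + 33822\right) \left(-30517\right) = 32139 \left(-30517\right) = -980785863$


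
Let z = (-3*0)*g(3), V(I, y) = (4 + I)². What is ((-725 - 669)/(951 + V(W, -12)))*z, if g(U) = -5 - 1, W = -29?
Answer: 0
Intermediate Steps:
g(U) = -6
z = 0 (z = -3*0*(-6) = 0*(-6) = 0)
((-725 - 669)/(951 + V(W, -12)))*z = ((-725 - 669)/(951 + (4 - 29)²))*0 = -1394/(951 + (-25)²)*0 = -1394/(951 + 625)*0 = -1394/1576*0 = -1394*1/1576*0 = -697/788*0 = 0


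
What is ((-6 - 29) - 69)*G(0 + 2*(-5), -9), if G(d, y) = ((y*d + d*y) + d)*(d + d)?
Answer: 353600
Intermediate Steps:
G(d, y) = 2*d*(d + 2*d*y) (G(d, y) = ((d*y + d*y) + d)*(2*d) = (2*d*y + d)*(2*d) = (d + 2*d*y)*(2*d) = 2*d*(d + 2*d*y))
((-6 - 29) - 69)*G(0 + 2*(-5), -9) = ((-6 - 29) - 69)*((0 + 2*(-5))²*(2 + 4*(-9))) = (-35 - 69)*((0 - 10)²*(2 - 36)) = -104*(-10)²*(-34) = -10400*(-34) = -104*(-3400) = 353600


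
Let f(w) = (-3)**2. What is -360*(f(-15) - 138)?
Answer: 46440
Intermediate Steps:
f(w) = 9
-360*(f(-15) - 138) = -360*(9 - 138) = -360*(-129) = 46440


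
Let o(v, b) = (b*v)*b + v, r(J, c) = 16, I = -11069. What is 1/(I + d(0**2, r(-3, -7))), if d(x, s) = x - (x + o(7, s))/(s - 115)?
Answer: -99/1094032 ≈ -9.0491e-5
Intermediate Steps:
o(v, b) = v + v*b**2 (o(v, b) = v*b**2 + v = v + v*b**2)
d(x, s) = x - (7 + x + 7*s**2)/(-115 + s) (d(x, s) = x - (x + 7*(1 + s**2))/(s - 115) = x - (x + (7 + 7*s**2))/(-115 + s) = x - (7 + x + 7*s**2)/(-115 + s))
1/(I + d(0**2, r(-3, -7))) = 1/(-11069 + (-7 - 116*0**2 - 7*16**2 + 16*0**2)/(-115 + 16)) = 1/(-11069 + (-7 - 116*0 - 7*256 + 16*0)/(-99)) = 1/(-11069 - (-7 + 0 - 1792 + 0)/99) = 1/(-11069 - 1/99*(-1799)) = 1/(-11069 + 1799/99) = 1/(-1094032/99) = -99/1094032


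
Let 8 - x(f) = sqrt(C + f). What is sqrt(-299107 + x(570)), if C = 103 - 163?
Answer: sqrt(-299099 - sqrt(510)) ≈ 546.92*I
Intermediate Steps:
C = -60
x(f) = 8 - sqrt(-60 + f)
sqrt(-299107 + x(570)) = sqrt(-299107 + (8 - sqrt(-60 + 570))) = sqrt(-299107 + (8 - sqrt(510))) = sqrt(-299099 - sqrt(510))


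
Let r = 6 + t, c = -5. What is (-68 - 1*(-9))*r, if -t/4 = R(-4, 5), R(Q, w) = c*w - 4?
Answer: -7198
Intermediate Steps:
R(Q, w) = -4 - 5*w (R(Q, w) = -5*w - 4 = -4 - 5*w)
t = 116 (t = -4*(-4 - 5*5) = -4*(-4 - 25) = -4*(-29) = 116)
r = 122 (r = 6 + 116 = 122)
(-68 - 1*(-9))*r = (-68 - 1*(-9))*122 = (-68 + 9)*122 = -59*122 = -7198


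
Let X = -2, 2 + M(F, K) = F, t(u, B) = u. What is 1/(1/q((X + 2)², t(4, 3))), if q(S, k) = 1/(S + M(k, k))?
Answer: ½ ≈ 0.50000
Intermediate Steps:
M(F, K) = -2 + F
q(S, k) = 1/(-2 + S + k) (q(S, k) = 1/(S + (-2 + k)) = 1/(-2 + S + k))
1/(1/q((X + 2)², t(4, 3))) = 1/(1/(1/(-2 + (-2 + 2)² + 4))) = 1/(1/(1/(-2 + 0² + 4))) = 1/(1/(1/(-2 + 0 + 4))) = 1/(1/(1/2)) = 1/(1/(½)) = 1/2 = ½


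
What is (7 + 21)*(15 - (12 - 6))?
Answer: 252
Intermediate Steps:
(7 + 21)*(15 - (12 - 6)) = 28*(15 - 1*6) = 28*(15 - 6) = 28*9 = 252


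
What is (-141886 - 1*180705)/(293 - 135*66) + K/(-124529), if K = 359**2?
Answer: 39061367062/1073066393 ≈ 36.402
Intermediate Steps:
K = 128881
(-141886 - 1*180705)/(293 - 135*66) + K/(-124529) = (-141886 - 1*180705)/(293 - 135*66) + 128881/(-124529) = (-141886 - 180705)/(293 - 8910) + 128881*(-1/124529) = -322591/(-8617) - 128881/124529 = -322591*(-1/8617) - 128881/124529 = 322591/8617 - 128881/124529 = 39061367062/1073066393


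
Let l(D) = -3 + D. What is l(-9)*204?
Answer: -2448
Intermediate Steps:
l(-9)*204 = (-3 - 9)*204 = -12*204 = -2448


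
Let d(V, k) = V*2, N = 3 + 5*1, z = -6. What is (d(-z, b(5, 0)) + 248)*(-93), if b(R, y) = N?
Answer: -24180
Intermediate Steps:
N = 8 (N = 3 + 5 = 8)
b(R, y) = 8
d(V, k) = 2*V
(d(-z, b(5, 0)) + 248)*(-93) = (2*(-1*(-6)) + 248)*(-93) = (2*6 + 248)*(-93) = (12 + 248)*(-93) = 260*(-93) = -24180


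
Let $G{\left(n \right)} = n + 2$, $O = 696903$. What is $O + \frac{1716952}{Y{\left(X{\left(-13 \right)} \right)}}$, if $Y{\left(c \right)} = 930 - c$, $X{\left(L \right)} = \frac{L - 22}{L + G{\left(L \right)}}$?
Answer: $\frac{15571690203}{22285} \approx 6.9875 \cdot 10^{5}$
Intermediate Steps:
$G{\left(n \right)} = 2 + n$
$X{\left(L \right)} = \frac{-22 + L}{2 + 2 L}$ ($X{\left(L \right)} = \frac{L - 22}{L + \left(2 + L\right)} = \frac{-22 + L}{2 + 2 L}$)
$O + \frac{1716952}{Y{\left(X{\left(-13 \right)} \right)}} = 696903 + \frac{1716952}{930 - \frac{-22 - 13}{2 \left(1 - 13\right)}} = 696903 + \frac{1716952}{930 - \frac{1}{2} \frac{1}{-12} \left(-35\right)} = 696903 + \frac{1716952}{930 - \frac{1}{2} \left(- \frac{1}{12}\right) \left(-35\right)} = 696903 + \frac{1716952}{930 - \frac{35}{24}} = 696903 + \frac{1716952}{\frac{22285}{24}} = 696903 + 1716952 \cdot \frac{24}{22285} = 696903 + \frac{41206848}{22285} = \frac{15571690203}{22285}$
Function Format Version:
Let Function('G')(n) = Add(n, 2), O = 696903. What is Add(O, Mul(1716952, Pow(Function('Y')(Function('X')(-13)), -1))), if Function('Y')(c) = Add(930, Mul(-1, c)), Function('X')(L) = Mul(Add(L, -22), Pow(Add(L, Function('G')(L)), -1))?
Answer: Rational(15571690203, 22285) ≈ 6.9875e+5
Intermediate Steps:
Function('G')(n) = Add(2, n)
Function('X')(L) = Mul(Pow(Add(2, Mul(2, L)), -1), Add(-22, L)) (Function('X')(L) = Mul(Add(L, -22), Pow(Add(L, Add(2, L)), -1)) = Mul(Add(-22, L), Pow(Add(2, Mul(2, L)), -1)) = Mul(Pow(Add(2, Mul(2, L)), -1), Add(-22, L)))
Add(O, Mul(1716952, Pow(Function('Y')(Function('X')(-13)), -1))) = Add(696903, Mul(1716952, Pow(Add(930, Mul(-1, Mul(Rational(1, 2), Pow(Add(1, -13), -1), Add(-22, -13)))), -1))) = Add(696903, Mul(1716952, Pow(Add(930, Mul(-1, Mul(Rational(1, 2), Pow(-12, -1), -35))), -1))) = Add(696903, Mul(1716952, Pow(Add(930, Mul(-1, Mul(Rational(1, 2), Rational(-1, 12), -35))), -1))) = Add(696903, Mul(1716952, Pow(Add(930, Mul(-1, Rational(35, 24))), -1))) = Add(696903, Mul(1716952, Pow(Add(930, Rational(-35, 24)), -1))) = Add(696903, Mul(1716952, Pow(Rational(22285, 24), -1))) = Add(696903, Mul(1716952, Rational(24, 22285))) = Add(696903, Rational(41206848, 22285)) = Rational(15571690203, 22285)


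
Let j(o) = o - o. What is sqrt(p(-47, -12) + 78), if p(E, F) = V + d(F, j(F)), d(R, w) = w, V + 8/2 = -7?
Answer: sqrt(67) ≈ 8.1853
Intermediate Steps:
V = -11 (V = -4 - 7 = -11)
j(o) = 0
p(E, F) = -11 (p(E, F) = -11 + 0 = -11)
sqrt(p(-47, -12) + 78) = sqrt(-11 + 78) = sqrt(67)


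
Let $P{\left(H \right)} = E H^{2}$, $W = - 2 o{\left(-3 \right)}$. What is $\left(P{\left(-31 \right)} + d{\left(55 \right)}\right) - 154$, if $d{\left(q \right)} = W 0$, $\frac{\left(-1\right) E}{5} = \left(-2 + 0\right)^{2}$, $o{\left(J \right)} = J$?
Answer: $-19374$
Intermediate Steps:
$W = 6$ ($W = \left(-2\right) \left(-3\right) = 6$)
$E = -20$ ($E = - 5 \left(-2 + 0\right)^{2} = - 5 \left(-2\right)^{2} = \left(-5\right) 4 = -20$)
$P{\left(H \right)} = - 20 H^{2}$
$d{\left(q \right)} = 0$ ($d{\left(q \right)} = 6 \cdot 0 = 0$)
$\left(P{\left(-31 \right)} + d{\left(55 \right)}\right) - 154 = \left(- 20 \left(-31\right)^{2} + 0\right) - 154 = \left(\left(-20\right) 961 + 0\right) - 154 = \left(-19220 + 0\right) - 154 = -19220 - 154 = -19374$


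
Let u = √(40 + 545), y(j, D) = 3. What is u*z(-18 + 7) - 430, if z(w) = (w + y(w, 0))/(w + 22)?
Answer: -430 - 24*√65/11 ≈ -447.59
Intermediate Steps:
u = 3*√65 (u = √585 = 3*√65 ≈ 24.187)
z(w) = (3 + w)/(22 + w) (z(w) = (w + 3)/(w + 22) = (3 + w)/(22 + w))
u*z(-18 + 7) - 430 = (3*√65)*((3 + (-18 + 7))/(22 + (-18 + 7))) - 430 = (3*√65)*((3 - 11)/(22 - 11)) - 430 = (3*√65)*(-8/11) - 430 = -24*√65/11 - 430 = -430 - 24*√65/11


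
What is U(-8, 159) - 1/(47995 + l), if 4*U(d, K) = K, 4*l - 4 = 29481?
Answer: 35212919/885860 ≈ 39.750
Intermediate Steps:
l = 29485/4 (l = 1 + (1/4)*29481 = 1 + 29481/4 = 29485/4 ≈ 7371.3)
U(d, K) = K/4
U(-8, 159) - 1/(47995 + l) = (1/4)*159 - 1/(47995 + 29485/4) = 159/4 - 1/221465/4 = 159/4 - 1*4/221465 = 159/4 - 4/221465 = 35212919/885860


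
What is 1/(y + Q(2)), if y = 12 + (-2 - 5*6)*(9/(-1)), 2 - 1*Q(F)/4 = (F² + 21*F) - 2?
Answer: 1/132 ≈ 0.0075758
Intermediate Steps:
Q(F) = 16 - 84*F - 4*F² (Q(F) = 8 - 4*((F² + 21*F) - 2) = 8 - 4*(-2 + F² + 21*F) = 8 + (8 - 84*F - 4*F²) = 16 - 84*F - 4*F²)
y = 300 (y = 12 + (-2 - 30)*(9*(-1)) = 12 - 32*(-9) = 12 + 288 = 300)
1/(y + Q(2)) = 1/(300 + (16 - 84*2 - 4*2²)) = 1/(300 + (16 - 168 - 4*4)) = 1/(300 + (16 - 168 - 16)) = 1/(300 - 168) = 1/132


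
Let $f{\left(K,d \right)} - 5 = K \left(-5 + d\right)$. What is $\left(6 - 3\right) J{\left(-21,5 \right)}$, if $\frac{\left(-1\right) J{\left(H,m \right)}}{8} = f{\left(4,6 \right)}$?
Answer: $-216$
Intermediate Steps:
$f{\left(K,d \right)} = 5 + K \left(-5 + d\right)$
$J{\left(H,m \right)} = -72$ ($J{\left(H,m \right)} = - 8 \left(5 - 20 + 4 \cdot 6\right) = - 8 \left(5 - 20 + 24\right) = \left(-8\right) 9 = -72$)
$\left(6 - 3\right) J{\left(-21,5 \right)} = \left(6 - 3\right) \left(-72\right) = 3 \left(-72\right) = -216$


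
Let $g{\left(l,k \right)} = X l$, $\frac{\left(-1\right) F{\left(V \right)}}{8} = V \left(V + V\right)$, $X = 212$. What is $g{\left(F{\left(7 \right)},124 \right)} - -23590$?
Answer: $-142618$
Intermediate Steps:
$F{\left(V \right)} = - 16 V^{2}$ ($F{\left(V \right)} = - 8 V \left(V + V\right) = - 8 V 2 V = - 8 \cdot 2 V^{2} = - 16 V^{2}$)
$g{\left(l,k \right)} = 212 l$
$g{\left(F{\left(7 \right)},124 \right)} - -23590 = 212 \left(- 16 \cdot 7^{2}\right) - -23590 = 212 \left(\left(-16\right) 49\right) + 23590 = 212 \left(-784\right) + 23590 = -166208 + 23590 = -142618$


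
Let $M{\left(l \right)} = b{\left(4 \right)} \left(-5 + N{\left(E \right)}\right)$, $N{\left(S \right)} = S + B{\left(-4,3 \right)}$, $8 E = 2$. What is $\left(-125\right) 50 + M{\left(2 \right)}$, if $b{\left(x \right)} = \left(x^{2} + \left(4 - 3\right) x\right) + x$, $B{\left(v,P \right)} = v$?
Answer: $-6460$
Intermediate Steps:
$E = \frac{1}{4}$ ($E = \frac{1}{8} \cdot 2 = \frac{1}{4} \approx 0.25$)
$N{\left(S \right)} = -4 + S$ ($N{\left(S \right)} = S - 4 = -4 + S$)
$b{\left(x \right)} = x^{2} + 2 x$ ($b{\left(x \right)} = \left(x^{2} + \left(4 - 3\right) x\right) + x = \left(x^{2} + 1 x\right) + x = \left(x^{2} + x\right) + x = \left(x + x^{2}\right) + x = x^{2} + 2 x$)
$M{\left(l \right)} = -210$ ($M{\left(l \right)} = 4 \left(2 + 4\right) \left(-5 + \left(-4 + \frac{1}{4}\right)\right) = 4 \cdot 6 \left(-5 - \frac{15}{4}\right) = 24 \left(- \frac{35}{4}\right) = -210$)
$\left(-125\right) 50 + M{\left(2 \right)} = \left(-125\right) 50 - 210 = -6250 - 210 = -6460$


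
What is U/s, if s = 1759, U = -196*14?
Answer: -2744/1759 ≈ -1.5600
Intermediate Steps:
U = -2744
U/s = -2744/1759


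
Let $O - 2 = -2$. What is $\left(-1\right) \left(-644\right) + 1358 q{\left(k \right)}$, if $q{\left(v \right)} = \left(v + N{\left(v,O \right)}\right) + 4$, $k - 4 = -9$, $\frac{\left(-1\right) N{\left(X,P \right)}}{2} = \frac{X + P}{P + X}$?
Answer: $-3430$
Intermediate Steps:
$O = 0$ ($O = 2 - 2 = 0$)
$N{\left(X,P \right)} = -2$ ($N{\left(X,P \right)} = - 2 \frac{X + P}{P + X} = - 2 \frac{P + X}{P + X} = \left(-2\right) 1 = -2$)
$k = -5$ ($k = 4 - 9 = -5$)
$q{\left(v \right)} = 2 + v$ ($q{\left(v \right)} = \left(v - 2\right) + 4 = \left(-2 + v\right) + 4 = 2 + v$)
$\left(-1\right) \left(-644\right) + 1358 q{\left(k \right)} = \left(-1\right) \left(-644\right) + 1358 \left(2 - 5\right) = 644 + 1358 \left(-3\right) = 644 - 4074 = -3430$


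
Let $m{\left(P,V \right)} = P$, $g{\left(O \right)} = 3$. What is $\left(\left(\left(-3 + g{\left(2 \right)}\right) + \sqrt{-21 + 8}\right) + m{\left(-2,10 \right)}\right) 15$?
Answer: $-30 + 15 i \sqrt{13} \approx -30.0 + 54.083 i$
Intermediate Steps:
$\left(\left(\left(-3 + g{\left(2 \right)}\right) + \sqrt{-21 + 8}\right) + m{\left(-2,10 \right)}\right) 15 = \left(\left(\left(-3 + 3\right) + \sqrt{-21 + 8}\right) - 2\right) 15 = \left(\left(0 + \sqrt{-13}\right) - 2\right) 15 = \left(\left(0 + i \sqrt{13}\right) - 2\right) 15 = \left(i \sqrt{13} - 2\right) 15 = \left(-2 + i \sqrt{13}\right) 15 = -30 + 15 i \sqrt{13}$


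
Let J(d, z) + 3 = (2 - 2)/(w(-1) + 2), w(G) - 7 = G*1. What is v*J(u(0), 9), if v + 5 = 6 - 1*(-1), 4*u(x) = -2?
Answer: -6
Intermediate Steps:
u(x) = -1/2 (u(x) = (1/4)*(-2) = -1/2)
v = 2 (v = -5 + (6 - 1*(-1)) = -5 + (6 + 1) = -5 + 7 = 2)
w(G) = 7 + G (w(G) = 7 + G*1 = 7 + G)
J(d, z) = -3 (J(d, z) = -3 + (2 - 2)/((7 - 1) + 2) = -3 + 0/(6 + 2) = -3 + 0/8 = -3 + 0*(1/8) = -3 + 0 = -3)
v*J(u(0), 9) = 2*(-3) = -6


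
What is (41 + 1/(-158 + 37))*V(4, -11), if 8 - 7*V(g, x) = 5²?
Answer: -84320/847 ≈ -99.551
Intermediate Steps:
V(g, x) = -17/7 (V(g, x) = 8/7 - ⅐*5² = 8/7 - ⅐*25 = 8/7 - 25/7 = -17/7)
(41 + 1/(-158 + 37))*V(4, -11) = (41 + 1/(-158 + 37))*(-17/7) = (41 + 1/(-121))*(-17/7) = (41 - 1/121)*(-17/7) = (4960/121)*(-17/7) = -84320/847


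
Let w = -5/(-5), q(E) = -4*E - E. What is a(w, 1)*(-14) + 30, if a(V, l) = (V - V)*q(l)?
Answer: 30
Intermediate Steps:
q(E) = -5*E
w = 1 (w = -5*(-1/5) = 1)
a(V, l) = 0 (a(V, l) = (V - V)*(-5*l) = 0*(-5*l) = 0)
a(w, 1)*(-14) + 30 = 0*(-14) + 30 = 0 + 30 = 30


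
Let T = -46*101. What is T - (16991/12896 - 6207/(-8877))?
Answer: -13643453749/2935328 ≈ -4648.0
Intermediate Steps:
T = -4646
T - (16991/12896 - 6207/(-8877)) = -4646 - (16991/12896 - 6207/(-8877)) = -4646 - (16991*(1/12896) - 6207*(-1/8877)) = -4646 - (1307/992 + 2069/2959) = -4646 - 1*5919861/2935328 = -4646 - 5919861/2935328 = -13643453749/2935328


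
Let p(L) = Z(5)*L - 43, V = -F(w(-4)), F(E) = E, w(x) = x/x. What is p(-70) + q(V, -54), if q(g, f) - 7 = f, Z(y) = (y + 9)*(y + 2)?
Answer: -6950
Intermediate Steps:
w(x) = 1
Z(y) = (2 + y)*(9 + y) (Z(y) = (9 + y)*(2 + y) = (2 + y)*(9 + y))
V = -1 (V = -1*1 = -1)
q(g, f) = 7 + f
p(L) = -43 + 98*L (p(L) = (18 + 5² + 11*5)*L - 43 = (18 + 25 + 55)*L - 43 = 98*L - 43 = -43 + 98*L)
p(-70) + q(V, -54) = (-43 + 98*(-70)) + (7 - 54) = (-43 - 6860) - 47 = -6903 - 47 = -6950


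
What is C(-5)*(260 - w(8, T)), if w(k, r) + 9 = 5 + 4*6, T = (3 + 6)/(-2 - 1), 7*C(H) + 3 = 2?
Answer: -240/7 ≈ -34.286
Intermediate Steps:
C(H) = -⅐ (C(H) = -3/7 + (⅐)*2 = -3/7 + 2/7 = -⅐)
T = -3 (T = 9/(-3) = 9*(-⅓) = -3)
w(k, r) = 20 (w(k, r) = -9 + (5 + 4*6) = -9 + (5 + 24) = -9 + 29 = 20)
C(-5)*(260 - w(8, T)) = -(260 - 1*20)/7 = -(260 - 20)/7 = -⅐*240 = -240/7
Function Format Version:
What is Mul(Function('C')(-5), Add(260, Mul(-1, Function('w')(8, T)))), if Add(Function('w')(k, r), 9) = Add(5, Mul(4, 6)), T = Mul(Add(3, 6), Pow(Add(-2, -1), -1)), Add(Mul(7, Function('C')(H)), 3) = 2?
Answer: Rational(-240, 7) ≈ -34.286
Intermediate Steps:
Function('C')(H) = Rational(-1, 7) (Function('C')(H) = Add(Rational(-3, 7), Mul(Rational(1, 7), 2)) = Add(Rational(-3, 7), Rational(2, 7)) = Rational(-1, 7))
T = -3 (T = Mul(9, Pow(-3, -1)) = Mul(9, Rational(-1, 3)) = -3)
Function('w')(k, r) = 20 (Function('w')(k, r) = Add(-9, Add(5, Mul(4, 6))) = Add(-9, Add(5, 24)) = Add(-9, 29) = 20)
Mul(Function('C')(-5), Add(260, Mul(-1, Function('w')(8, T)))) = Mul(Rational(-1, 7), Add(260, Mul(-1, 20))) = Mul(Rational(-1, 7), Add(260, -20)) = Mul(Rational(-1, 7), 240) = Rational(-240, 7)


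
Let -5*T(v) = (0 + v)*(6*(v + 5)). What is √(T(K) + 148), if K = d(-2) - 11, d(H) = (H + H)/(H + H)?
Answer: 2*√22 ≈ 9.3808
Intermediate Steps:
d(H) = 1 (d(H) = (2*H)/((2*H)) = (2*H)*(1/(2*H)) = 1)
K = -10 (K = 1 - 11 = -10)
T(v) = -v*(30 + 6*v)/5 (T(v) = -(0 + v)*6*(v + 5)/5 = -v*6*(5 + v)/5 = -v*(30 + 6*v)/5)
√(T(K) + 148) = √(-6/5*(-10)*(5 - 10) + 148) = √(-6/5*(-10)*(-5) + 148) = √(-60 + 148) = √88 = 2*√22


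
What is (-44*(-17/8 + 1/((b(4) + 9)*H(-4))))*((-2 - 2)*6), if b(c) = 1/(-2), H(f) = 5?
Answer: -188628/85 ≈ -2219.2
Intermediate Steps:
b(c) = -½ (b(c) = 1*(-½) = -½)
(-44*(-17/8 + 1/((b(4) + 9)*H(-4))))*((-2 - 2)*6) = (-44*(-17/8 + 1/((-½ + 9)*5)))*((-2 - 2)*6) = (-44*(-17*⅛ + (⅕)/(17/2)))*(-4*6) = -44*(-17/8 + (2/17)*(⅕))*(-24) = -44*(-17/8 + 2/85)*(-24) = -44*(-1429/680)*(-24) = (15719/170)*(-24) = -188628/85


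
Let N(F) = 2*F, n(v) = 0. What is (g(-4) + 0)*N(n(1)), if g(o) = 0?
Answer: 0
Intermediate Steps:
(g(-4) + 0)*N(n(1)) = (0 + 0)*(2*0) = 0*0 = 0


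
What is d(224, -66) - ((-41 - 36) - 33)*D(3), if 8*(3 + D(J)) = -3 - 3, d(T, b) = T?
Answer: -377/2 ≈ -188.50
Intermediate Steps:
D(J) = -15/4 (D(J) = -3 + (-3 - 3)/8 = -3 + (⅛)*(-6) = -3 - ¾ = -15/4)
d(224, -66) - ((-41 - 36) - 33)*D(3) = 224 - ((-41 - 36) - 33)*(-15)/4 = 224 - (-77 - 33)*(-15)/4 = 224 - (-110)*(-15)/4 = 224 - 1*825/2 = 224 - 825/2 = -377/2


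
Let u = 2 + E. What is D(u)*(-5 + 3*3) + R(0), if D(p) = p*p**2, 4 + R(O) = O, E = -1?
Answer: 0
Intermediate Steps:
R(O) = -4 + O
u = 1 (u = 2 - 1 = 1)
D(p) = p**3
D(u)*(-5 + 3*3) + R(0) = 1**3*(-5 + 3*3) + (-4 + 0) = 1*(-5 + 9) - 4 = 1*4 - 4 = 4 - 4 = 0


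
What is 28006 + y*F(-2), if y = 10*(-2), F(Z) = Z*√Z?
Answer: 28006 + 40*I*√2 ≈ 28006.0 + 56.569*I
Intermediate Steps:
F(Z) = Z^(3/2)
y = -20
28006 + y*F(-2) = 28006 - (-40)*I*√2 = 28006 + 40*I*√2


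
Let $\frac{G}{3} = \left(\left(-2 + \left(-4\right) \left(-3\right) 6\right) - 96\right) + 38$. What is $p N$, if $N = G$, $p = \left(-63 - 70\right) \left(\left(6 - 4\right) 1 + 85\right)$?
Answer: $-416556$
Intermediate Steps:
$p = -11571$ ($p = - 133 \left(2 \cdot 1 + 85\right) = - 133 \left(2 + 85\right) = \left(-133\right) 87 = -11571$)
$G = 36$ ($G = 3 \left(\left(\left(-2 + \left(-4\right) \left(-3\right) 6\right) - 96\right) + 38\right) = 3 \left(\left(\left(-2 + 12 \cdot 6\right) - 96\right) + 38\right) = 3 \left(\left(\left(-2 + 72\right) - 96\right) + 38\right) = 3 \left(\left(70 - 96\right) + 38\right) = 3 \left(-26 + 38\right) = 3 \cdot 12 = 36$)
$N = 36$
$p N = \left(-11571\right) 36 = -416556$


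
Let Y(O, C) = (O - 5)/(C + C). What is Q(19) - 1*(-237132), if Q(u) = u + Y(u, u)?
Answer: 4505876/19 ≈ 2.3715e+5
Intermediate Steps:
Y(O, C) = (-5 + O)/(2*C) (Y(O, C) = (-5 + O)/((2*C)) = (-5 + O)*(1/(2*C)) = (-5 + O)/(2*C))
Q(u) = u + (-5 + u)/(2*u)
Q(19) - 1*(-237132) = (1/2 + 19 - 5/2/19) - 1*(-237132) = (1/2 + 19 - 5/2*1/19) + 237132 = (1/2 + 19 - 5/38) + 237132 = 368/19 + 237132 = 4505876/19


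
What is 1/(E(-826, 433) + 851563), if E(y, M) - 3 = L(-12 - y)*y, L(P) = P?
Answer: 1/179202 ≈ 5.5803e-6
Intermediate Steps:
E(y, M) = 3 + y*(-12 - y) (E(y, M) = 3 + (-12 - y)*y = 3 + y*(-12 - y))
1/(E(-826, 433) + 851563) = 1/((3 - 1*(-826)*(12 - 826)) + 851563) = 1/((3 - 1*(-826)*(-814)) + 851563) = 1/((3 - 672364) + 851563) = 1/(-672361 + 851563) = 1/179202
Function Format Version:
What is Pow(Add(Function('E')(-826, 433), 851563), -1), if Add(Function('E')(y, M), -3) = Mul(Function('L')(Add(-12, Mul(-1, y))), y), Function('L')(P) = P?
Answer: Rational(1, 179202) ≈ 5.5803e-6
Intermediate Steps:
Function('E')(y, M) = Add(3, Mul(y, Add(-12, Mul(-1, y)))) (Function('E')(y, M) = Add(3, Mul(Add(-12, Mul(-1, y)), y)) = Add(3, Mul(y, Add(-12, Mul(-1, y)))))
Pow(Add(Function('E')(-826, 433), 851563), -1) = Pow(Add(Add(3, Mul(-1, -826, Add(12, -826))), 851563), -1) = Pow(Add(Add(3, Mul(-1, -826, -814)), 851563), -1) = Pow(Add(Add(3, -672364), 851563), -1) = Pow(Add(-672361, 851563), -1) = Pow(179202, -1) = Rational(1, 179202)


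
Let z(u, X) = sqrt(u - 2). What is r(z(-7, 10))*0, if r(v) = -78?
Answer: 0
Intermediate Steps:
z(u, X) = sqrt(-2 + u)
r(z(-7, 10))*0 = -78*0 = 0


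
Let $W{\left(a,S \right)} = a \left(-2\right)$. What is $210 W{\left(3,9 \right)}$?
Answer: $-1260$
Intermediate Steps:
$W{\left(a,S \right)} = - 2 a$
$210 W{\left(3,9 \right)} = 210 \left(\left(-2\right) 3\right) = 210 \left(-6\right) = -1260$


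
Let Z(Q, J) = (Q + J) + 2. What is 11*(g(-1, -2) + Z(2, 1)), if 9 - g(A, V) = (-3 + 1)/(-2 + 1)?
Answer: 132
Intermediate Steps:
Z(Q, J) = 2 + J + Q (Z(Q, J) = (J + Q) + 2 = 2 + J + Q)
g(A, V) = 7 (g(A, V) = 9 - (-3 + 1)/(-2 + 1) = 9 - (-2)/(-1) = 9 - (-2)*(-1) = 9 - 1*2 = 9 - 2 = 7)
11*(g(-1, -2) + Z(2, 1)) = 11*(7 + (2 + 1 + 2)) = 11*(7 + 5) = 11*12 = 132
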